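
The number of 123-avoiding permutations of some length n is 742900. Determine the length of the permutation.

Permutations of [n] avoiding a fixed length-3 pattern are counted by C_n. Since C_13 = 742900, the index is 13.

13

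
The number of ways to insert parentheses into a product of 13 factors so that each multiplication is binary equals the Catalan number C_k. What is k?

12

Ways to associate a product of 13 factors correspond to binary trees on 13 leaves, so the count is C_12.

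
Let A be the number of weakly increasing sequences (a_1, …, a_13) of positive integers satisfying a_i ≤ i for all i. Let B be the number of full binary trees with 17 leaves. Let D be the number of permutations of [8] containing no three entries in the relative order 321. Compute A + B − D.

36099140

Such sub-staircase sequences of length n are counted by C_n; here n = 13. So A = C_13 = 742900.
Full binary trees with 17 leaves have 17−1 = 16 internal nodes, so there are C_16 of them. So B = C_16 = 35357670.
For any fixed pattern of length 3, the pattern-avoiding permutations of [8] number C_8. So D = C_8 = 1430.
A + B − D = 742900 + 35357670 − 1430 = 36099140.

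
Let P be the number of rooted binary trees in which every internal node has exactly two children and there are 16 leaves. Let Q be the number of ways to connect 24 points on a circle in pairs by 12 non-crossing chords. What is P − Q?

9486833

A full binary tree with L leaves has L−1 internal nodes and is counted by C_{L−1}; L = 16 gives C_15. So P = C_15 = 9694845.
Pairing 24 circle points by 12 non-crossing chords gives C_12 matchings. So Q = C_12 = 208012.
P − Q = 9694845 − 208012 = 9486833.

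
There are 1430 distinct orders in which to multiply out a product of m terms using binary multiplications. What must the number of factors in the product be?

9

Parenthesizations of m factors are counted by C_{m−1}, and C_8 = 1430.
So the index is 8, and the number of factors is 8 + 1 = 9.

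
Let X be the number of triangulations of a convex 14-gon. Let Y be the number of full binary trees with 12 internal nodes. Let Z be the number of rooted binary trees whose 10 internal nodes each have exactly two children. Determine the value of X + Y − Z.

A convex 14-gon is triangulated into 12 triangles, and the number of such triangulations is the Catalan number C_{14−2} = C_12. So X = C_12 = 208012.
Full binary trees with n internal nodes are counted by C_n; here n = 12. So Y = C_12 = 208012.
Full binary trees with n internal nodes are counted by C_n; here n = 10. So Z = C_10 = 16796.
X + Y − Z = 208012 + 208012 − 16796 = 399228.

399228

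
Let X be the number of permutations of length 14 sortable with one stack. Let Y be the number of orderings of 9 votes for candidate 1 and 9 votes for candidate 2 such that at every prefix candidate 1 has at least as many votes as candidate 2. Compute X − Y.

Stack-sortable permutations are exactly the 231-avoiding ones, counted by C_n; here n = 14. So X = C_14 = 2674440.
Ballot sequences with n votes each where one side never trails are Dyck words, counted by C_n; here n = 9. So Y = C_9 = 4862.
X − Y = 2674440 − 4862 = 2669578.

2669578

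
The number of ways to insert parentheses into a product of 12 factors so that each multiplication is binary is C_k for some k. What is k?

Bracketing 12 factors into binary products is counted by C_{12−1} = C_11.

11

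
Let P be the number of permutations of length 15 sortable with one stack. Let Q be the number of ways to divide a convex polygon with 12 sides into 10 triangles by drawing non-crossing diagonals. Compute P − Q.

By Knuth's characterisation, the stack-sortable permutations of length 15 are the 231-avoiders, numbering C_15. So P = C_15 = 9694845.
A convex 12-gon is triangulated into 10 triangles, and the number of such triangulations is the Catalan number C_{12−2} = C_10. So Q = C_10 = 16796.
P − Q = 9694845 − 16796 = 9678049.

9678049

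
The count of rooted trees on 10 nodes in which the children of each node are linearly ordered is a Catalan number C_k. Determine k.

A rooted plane tree on 10 nodes has 9 edges, and such trees are counted by C_9.

9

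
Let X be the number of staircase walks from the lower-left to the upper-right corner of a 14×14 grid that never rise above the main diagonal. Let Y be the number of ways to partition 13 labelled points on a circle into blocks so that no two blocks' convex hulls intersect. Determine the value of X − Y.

Monotone paths in an n×n grid that stay weakly below the diagonal are counted by C_n; here n = 14. So X = C_14 = 2674440.
Non-crossing partitions of an n-element set are counted by C_n; here n = 13. So Y = C_13 = 742900.
X − Y = 2674440 − 742900 = 1931540.

1931540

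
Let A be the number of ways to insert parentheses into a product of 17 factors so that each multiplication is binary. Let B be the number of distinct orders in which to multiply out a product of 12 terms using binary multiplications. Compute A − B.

Ways to associate a product of 17 factors correspond to binary trees on 17 leaves, so the count is C_16. So A = C_16 = 35357670.
Ways to associate a product of 12 factors correspond to binary trees on 12 leaves, so the count is C_11. So B = C_11 = 58786.
A − B = 35357670 − 58786 = 35298884.

35298884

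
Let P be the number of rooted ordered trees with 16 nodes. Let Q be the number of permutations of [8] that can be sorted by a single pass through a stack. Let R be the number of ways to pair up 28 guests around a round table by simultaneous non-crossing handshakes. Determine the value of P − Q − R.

7018975

A rooted plane tree on 16 nodes has 15 edges, and such trees are counted by C_15. So P = C_15 = 9694845.
Stack-sortable permutations are exactly the 231-avoiding ones, counted by C_n; here n = 8. So Q = C_8 = 1430.
With 28 = 2·14 people, non-crossing handshake pairings are non-crossing perfect matchings on a circle, counted by C_14. So R = C_14 = 2674440.
P − Q − R = 9694845 − 1430 − 2674440 = 7018975.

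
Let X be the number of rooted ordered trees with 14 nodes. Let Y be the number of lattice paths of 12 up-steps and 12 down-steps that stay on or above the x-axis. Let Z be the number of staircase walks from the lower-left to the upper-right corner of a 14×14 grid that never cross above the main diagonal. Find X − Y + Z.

Rooted ordered (plane) trees on m nodes have m−1 edges and are counted by C_{m−1}; m = 14 gives C_13. So X = C_13 = 742900.
Dyck paths of semilength n (length 2n) are counted by C_n; here n = 12. So Y = C_12 = 208012.
Sub-diagonal monotone paths from (0,0) to (14,14) biject with Dyck paths of semilength 14, giving C_14. So Z = C_14 = 2674440.
X − Y + Z = 742900 − 208012 + 2674440 = 3209328.

3209328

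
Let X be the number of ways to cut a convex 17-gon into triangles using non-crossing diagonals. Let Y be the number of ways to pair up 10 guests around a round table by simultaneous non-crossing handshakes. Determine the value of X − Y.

The number of triangulations of a 17-gon is the Catalan number C_15 (index = sides − 2). So X = C_15 = 9694845.
With 10 = 2·5 people, non-crossing handshake pairings are non-crossing perfect matchings on a circle, counted by C_5. So Y = C_5 = 42.
X − Y = 9694845 − 42 = 9694803.

9694803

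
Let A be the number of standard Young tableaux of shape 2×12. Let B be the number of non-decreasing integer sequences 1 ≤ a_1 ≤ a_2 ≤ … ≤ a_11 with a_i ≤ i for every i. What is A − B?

Standard Young tableaux of shape 2×n are counted by C_n; here n = 12. So A = C_12 = 208012.
Weakly increasing sequences with a_i ≤ i biject with Dyck paths of semilength 11, so there are C_11. So B = C_11 = 58786.
A − B = 208012 − 58786 = 149226.

149226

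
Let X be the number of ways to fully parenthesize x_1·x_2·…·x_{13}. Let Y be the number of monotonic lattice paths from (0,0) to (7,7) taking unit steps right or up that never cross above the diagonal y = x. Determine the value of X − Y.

207583

Ways to associate a product of 13 factors correspond to binary trees on 13 leaves, so the count is C_12. So X = C_12 = 208012.
Monotone paths in an n×n grid that stay weakly below the diagonal are counted by C_n; here n = 7. So Y = C_7 = 429.
X − Y = 208012 − 429 = 207583.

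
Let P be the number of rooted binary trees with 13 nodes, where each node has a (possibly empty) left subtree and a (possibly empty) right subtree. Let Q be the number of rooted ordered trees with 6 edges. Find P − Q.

Binary trees (left/right distinguished) on n nodes are counted by C_n; here n = 13. So P = C_13 = 742900.
Rooted ordered trees with n edges are counted by C_n; here n = 6. So Q = C_6 = 132.
P − Q = 742900 − 132 = 742768.

742768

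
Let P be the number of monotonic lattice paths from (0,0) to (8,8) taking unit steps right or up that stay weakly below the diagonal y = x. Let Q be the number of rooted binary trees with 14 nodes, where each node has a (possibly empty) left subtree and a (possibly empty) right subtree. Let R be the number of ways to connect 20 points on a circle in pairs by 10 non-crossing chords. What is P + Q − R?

2659074

Monotone paths in an n×n grid that stay weakly below the diagonal are counted by C_n; here n = 8. So P = C_8 = 1430.
There are C_n binary search tree shapes on n keys; with n = 14 that is C_14. So Q = C_14 = 2674440.
Pairing 20 circle points by 10 non-crossing chords gives C_10 matchings. So R = C_10 = 16796.
P + Q − R = 1430 + 2674440 − 16796 = 2659074.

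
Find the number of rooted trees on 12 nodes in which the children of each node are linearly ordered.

A rooted plane tree on 12 nodes has 11 edges, and such trees are counted by C_11.
C_11 = C_10 · 2(2·10+1)/(10+2) = 16796 · 42/12 = 58786.

58786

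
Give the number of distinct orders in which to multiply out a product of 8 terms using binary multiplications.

429

Ways to associate a product of 8 factors correspond to binary trees on 8 leaves, so the count is C_7.
C_7 = 429.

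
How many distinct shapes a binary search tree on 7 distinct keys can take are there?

Binary trees (left/right distinguished) on n nodes are counted by C_n; here n = 7.
C_7 = C(14,7)/8 = 3432/8 = 429.

429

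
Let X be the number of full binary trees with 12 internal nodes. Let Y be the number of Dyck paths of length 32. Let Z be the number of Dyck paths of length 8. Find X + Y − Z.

35565668

Full binary trees with n internal nodes are counted by C_n; here n = 12. So X = C_12 = 208012.
A Dyck path with 16 up-steps and 16 down-steps has semilength 16, so there are C_16 of them. So Y = C_16 = 35357670.
A Dyck path with 4 up-steps and 4 down-steps has semilength 4, so there are C_4 of them. So Z = C_4 = 14.
X + Y − Z = 208012 + 35357670 − 14 = 35565668.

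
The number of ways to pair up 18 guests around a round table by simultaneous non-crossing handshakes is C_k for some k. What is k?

9

Non-crossing handshake pairings of 2n people are counted by C_n; 18 people gives n = 9.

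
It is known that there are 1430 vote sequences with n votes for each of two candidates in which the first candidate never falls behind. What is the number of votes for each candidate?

Such ballot sequences with n votes each are counted by C_n. Since C_8 = 1430, the index is 8.

8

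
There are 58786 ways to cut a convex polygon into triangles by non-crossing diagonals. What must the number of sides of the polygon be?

13

Triangulations of a convex m-gon are counted by C_{m−2}, and C_11 = 58786.
So m − 2 = 11, giving m = 13 sides.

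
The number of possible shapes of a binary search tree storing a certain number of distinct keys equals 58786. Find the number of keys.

11

Binary search tree shapes on n keys are counted by C_n. The Catalan number equal to 58786 is C_11.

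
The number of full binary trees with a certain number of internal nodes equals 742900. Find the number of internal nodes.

Full binary trees with n internal nodes are counted by C_n; 742900 = C_13.

13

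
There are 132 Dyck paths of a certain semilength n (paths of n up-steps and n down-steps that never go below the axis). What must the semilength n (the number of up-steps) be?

Dyck paths of semilength n are counted by C_n. The Catalan number equal to 132 is C_6.

6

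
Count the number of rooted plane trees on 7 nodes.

132

A rooted plane tree on 7 nodes has 6 edges, and such trees are counted by C_6.
C_6 = C_5 · 2(2·5+1)/(5+2) = 42 · 22/7 = 132.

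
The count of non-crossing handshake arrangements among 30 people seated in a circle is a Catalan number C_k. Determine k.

With 30 = 2·15 people, non-crossing handshake pairings are non-crossing perfect matchings on a circle, counted by C_15.

15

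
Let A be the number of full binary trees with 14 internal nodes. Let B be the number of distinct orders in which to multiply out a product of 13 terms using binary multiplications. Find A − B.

2466428

Full binary trees with n internal nodes are counted by C_n; here n = 14. So A = C_14 = 2674440.
Ways to associate a product of 13 factors correspond to binary trees on 13 leaves, so the count is C_12. So B = C_12 = 208012.
A − B = 2674440 − 208012 = 2466428.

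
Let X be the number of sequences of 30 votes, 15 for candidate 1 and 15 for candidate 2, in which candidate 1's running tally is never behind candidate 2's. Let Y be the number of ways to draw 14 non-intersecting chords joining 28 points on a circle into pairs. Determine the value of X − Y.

7020405

Ballot sequences with n votes each where one side never trails are Dyck words, counted by C_n; here n = 15. So X = C_15 = 9694845.
Pairing 28 circle points by 14 non-crossing chords gives C_14 matchings. So Y = C_14 = 2674440.
X − Y = 9694845 − 2674440 = 7020405.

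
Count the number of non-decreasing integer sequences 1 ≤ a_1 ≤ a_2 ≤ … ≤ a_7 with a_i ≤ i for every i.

Weakly increasing sequences with a_i ≤ i biject with Dyck paths of semilength 7, so there are C_7.
C_7 = C_6 · 2(2·6+1)/(6+2) = 132 · 26/8 = 429.

429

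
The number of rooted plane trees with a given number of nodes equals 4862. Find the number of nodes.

Rooted ordered trees on m nodes are counted by C_{m−1}. The Catalan number equal to 4862 is C_9.
So the index is 9, and the number of nodes is 9 + 1 = 10.

10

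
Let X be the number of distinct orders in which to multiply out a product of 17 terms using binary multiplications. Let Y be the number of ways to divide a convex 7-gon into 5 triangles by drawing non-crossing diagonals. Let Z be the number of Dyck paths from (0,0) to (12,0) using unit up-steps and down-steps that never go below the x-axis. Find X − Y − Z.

35357496

Ways to associate a product of 17 factors correspond to binary trees on 17 leaves, so the count is C_16. So X = C_16 = 35357670.
Triangulations of a convex m-gon are counted by C_{m−2}; with m = 7 this is C_5. So Y = C_5 = 42.
Paths of 6 up- and 6 down-steps that never dip below the axis are Dyck paths; their count is C_6. So Z = C_6 = 132.
X − Y − Z = 35357670 − 42 − 132 = 35357496.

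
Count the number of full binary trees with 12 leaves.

Full binary trees with 12 leaves have 12−1 = 11 internal nodes, so there are C_11 of them.
C_11 = C(22,11)/12 = 705432/12 = 58786.

58786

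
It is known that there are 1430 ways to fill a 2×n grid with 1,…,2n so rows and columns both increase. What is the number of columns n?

8

Standard Young tableaux of shape 2×n are counted by C_n. Since C_8 = 1430, the index is 8.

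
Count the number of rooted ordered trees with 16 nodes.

Rooted ordered (plane) trees on m nodes have m−1 edges and are counted by C_{m−1}; m = 16 gives C_15.
C_15 = C_14 · 2(2·14+1)/(14+2) = 2674440 · 58/16 = 9694845.

9694845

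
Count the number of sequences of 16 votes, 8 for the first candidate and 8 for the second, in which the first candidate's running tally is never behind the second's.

Ballot sequences with n votes each where one side never trails are Dyck words, counted by C_n; here n = 8.
C_8 = C_7 · 2(2·7+1)/(7+2) = 429 · 30/9 = 1430.

1430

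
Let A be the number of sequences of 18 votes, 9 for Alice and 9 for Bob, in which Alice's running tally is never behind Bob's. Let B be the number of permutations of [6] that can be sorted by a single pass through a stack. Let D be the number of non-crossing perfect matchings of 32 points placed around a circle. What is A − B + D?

Reading a vote for the leader as '(' and for the other as ')' turns such a sequence into a balanced string of 9 pairs, so the count is C_9. So A = C_9 = 4862.
By Knuth's characterisation, the stack-sortable permutations of length 6 are the 231-avoiders, numbering C_6. So B = C_6 = 132.
Non-crossing perfect matchings of 2n points on a circle are counted by C_n; with 32 points, n = 16. So D = C_16 = 35357670.
A − B + D = 4862 − 132 + 35357670 = 35362400.

35362400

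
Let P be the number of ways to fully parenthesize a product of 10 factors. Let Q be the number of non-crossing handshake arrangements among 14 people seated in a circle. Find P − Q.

Ways to associate a product of 10 factors correspond to binary trees on 10 leaves, so the count is C_9. So P = C_9 = 4862.
Non-crossing handshake pairings of 2n people are counted by C_n; 14 people gives n = 7. So Q = C_7 = 429.
P − Q = 4862 − 429 = 4433.

4433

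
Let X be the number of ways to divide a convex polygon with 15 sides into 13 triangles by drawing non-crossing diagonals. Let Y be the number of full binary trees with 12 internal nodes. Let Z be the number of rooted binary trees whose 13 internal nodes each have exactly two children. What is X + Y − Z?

A convex 15-gon is triangulated into 13 triangles, and the number of such triangulations is the Catalan number C_{15−2} = C_13. So X = C_13 = 742900.
Full binary trees with n internal nodes are counted by C_n; here n = 12. So Y = C_12 = 208012.
The number of full binary trees on 13 internal nodes is the Catalan number C_13. So Z = C_13 = 742900.
X + Y − Z = 742900 + 208012 − 742900 = 208012.

208012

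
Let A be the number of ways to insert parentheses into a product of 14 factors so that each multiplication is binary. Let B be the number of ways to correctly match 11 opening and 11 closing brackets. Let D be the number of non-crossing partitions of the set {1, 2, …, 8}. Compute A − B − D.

Bracketing 14 factors into binary products is counted by C_{14−1} = C_13. So A = C_13 = 742900.
Balanced strings of n pairs of brackets are counted by C_n; here n = 11. So B = C_11 = 58786.
The non-crossing partitions of [8] form a lattice of size C_8. So D = C_8 = 1430.
A − B − D = 742900 − 58786 − 1430 = 682684.

682684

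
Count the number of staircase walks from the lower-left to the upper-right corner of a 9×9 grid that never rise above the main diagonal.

Monotone paths in an n×n grid that stay weakly below the diagonal are counted by C_n; here n = 9.
C_9 = 4862.

4862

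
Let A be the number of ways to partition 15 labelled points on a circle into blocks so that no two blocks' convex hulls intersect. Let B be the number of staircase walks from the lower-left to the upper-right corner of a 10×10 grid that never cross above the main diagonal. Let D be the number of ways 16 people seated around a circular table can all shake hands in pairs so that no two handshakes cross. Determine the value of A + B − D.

9710211

Non-crossing partitions of an n-element set are counted by C_n; here n = 15. So A = C_15 = 9694845.
Sub-diagonal monotone paths from (0,0) to (10,10) biject with Dyck paths of semilength 10, giving C_10. So B = C_10 = 16796.
Non-crossing handshake pairings of 2n people are counted by C_n; 16 people gives n = 8. So D = C_8 = 1430.
A + B − D = 9694845 + 16796 − 1430 = 9710211.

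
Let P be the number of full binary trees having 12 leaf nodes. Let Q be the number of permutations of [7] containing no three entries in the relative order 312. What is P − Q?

A full binary tree with L leaves has L−1 internal nodes and is counted by C_{L−1}; L = 12 gives C_11. So P = C_11 = 58786.
For any fixed pattern of length 3, the pattern-avoiding permutations of [7] number C_7. So Q = C_7 = 429.
P − Q = 58786 − 429 = 58357.

58357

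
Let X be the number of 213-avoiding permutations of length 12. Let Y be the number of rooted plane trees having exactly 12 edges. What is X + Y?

Permutations of [n] avoiding any single length-3 pattern are counted by C_n; here n = 12. So X = C_12 = 208012.
Rooted ordered trees with n edges are counted by C_n; here n = 12. So Y = C_12 = 208012.
X + Y = 208012 + 208012 = 416024.

416024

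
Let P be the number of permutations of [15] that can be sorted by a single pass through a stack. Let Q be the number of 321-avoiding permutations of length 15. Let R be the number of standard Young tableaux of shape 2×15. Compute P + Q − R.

By Knuth's characterisation, the stack-sortable permutations of length 15 are the 231-avoiders, numbering C_15. So P = C_15 = 9694845.
For any fixed pattern of length 3, the pattern-avoiding permutations of [15] number C_15. So Q = C_15 = 9694845.
By the hook-length formula (or a Dyck-path bijection), SYT of shape 2×15 number C_15. So R = C_15 = 9694845.
P + Q − R = 9694845 + 9694845 − 9694845 = 9694845.

9694845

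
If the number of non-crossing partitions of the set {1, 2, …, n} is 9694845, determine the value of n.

Non-crossing partitions of [n] are counted by C_n. The Catalan number equal to 9694845 is C_15.

15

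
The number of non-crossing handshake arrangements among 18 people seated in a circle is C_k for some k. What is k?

With 18 = 2·9 people, non-crossing handshake pairings are non-crossing perfect matchings on a circle, counted by C_9.

9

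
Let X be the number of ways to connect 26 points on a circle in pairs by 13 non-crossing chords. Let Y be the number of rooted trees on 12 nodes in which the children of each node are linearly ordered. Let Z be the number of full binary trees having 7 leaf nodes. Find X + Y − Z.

Pairing 26 circle points by 13 non-crossing chords gives C_13 matchings. So X = C_13 = 742900.
A rooted plane tree on 12 nodes has 11 edges, and such trees are counted by C_11. So Y = C_11 = 58786.
A full binary tree with L leaves has L−1 internal nodes and is counted by C_{L−1}; L = 7 gives C_6. So Z = C_6 = 132.
X + Y − Z = 742900 + 58786 − 132 = 801554.

801554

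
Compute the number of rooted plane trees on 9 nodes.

1430

Rooted ordered (plane) trees on m nodes have m−1 edges and are counted by C_{m−1}; m = 9 gives C_8.
C_8 = 1430.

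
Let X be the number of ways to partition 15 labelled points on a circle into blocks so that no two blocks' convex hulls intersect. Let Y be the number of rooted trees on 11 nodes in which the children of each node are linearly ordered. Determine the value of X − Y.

The non-crossing partitions of [15] form a lattice of size C_15. So X = C_15 = 9694845.
A rooted plane tree on 11 nodes has 10 edges, and such trees are counted by C_10. So Y = C_10 = 16796.
X − Y = 9694845 − 16796 = 9678049.

9678049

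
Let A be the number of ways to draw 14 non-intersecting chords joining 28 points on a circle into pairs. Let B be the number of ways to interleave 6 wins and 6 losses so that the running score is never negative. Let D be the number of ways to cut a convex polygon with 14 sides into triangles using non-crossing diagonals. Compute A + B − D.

Non-crossing perfect matchings of 2n points on a circle are counted by C_n; with 28 points, n = 14. So A = C_14 = 2674440.
Ballot sequences with n votes each where one side never trails are Dyck words, counted by C_n; here n = 6. So B = C_6 = 132.
A convex 14-gon is triangulated into 12 triangles, and the number of such triangulations is the Catalan number C_{14−2} = C_12. So D = C_12 = 208012.
A + B − D = 2674440 + 132 − 208012 = 2466560.

2466560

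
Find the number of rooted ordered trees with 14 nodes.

A rooted plane tree on 14 nodes has 13 edges, and such trees are counted by C_13.
C_13 = C(26,13)/14 = 10400600/14 = 742900.

742900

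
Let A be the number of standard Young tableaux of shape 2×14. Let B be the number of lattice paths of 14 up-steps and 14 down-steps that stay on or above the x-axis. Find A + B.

Standard Young tableaux of shape 2×n are counted by C_n; here n = 14. So A = C_14 = 2674440.
A Dyck path with 14 up-steps and 14 down-steps has semilength 14, so there are C_14 of them. So B = C_14 = 2674440.
A + B = 2674440 + 2674440 = 5348880.

5348880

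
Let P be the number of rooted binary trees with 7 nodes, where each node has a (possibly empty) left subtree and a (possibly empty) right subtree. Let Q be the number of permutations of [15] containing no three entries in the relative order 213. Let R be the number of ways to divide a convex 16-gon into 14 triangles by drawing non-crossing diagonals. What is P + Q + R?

12369714

Rooted binary trees with 7 nodes (each child slot possibly empty) number C_7. So P = C_7 = 429.
For any fixed pattern of length 3, the pattern-avoiding permutations of [15] number C_15. So Q = C_15 = 9694845.
The number of triangulations of a 16-gon is the Catalan number C_14 (index = sides − 2). So R = C_14 = 2674440.
P + Q + R = 429 + 9694845 + 2674440 = 12369714.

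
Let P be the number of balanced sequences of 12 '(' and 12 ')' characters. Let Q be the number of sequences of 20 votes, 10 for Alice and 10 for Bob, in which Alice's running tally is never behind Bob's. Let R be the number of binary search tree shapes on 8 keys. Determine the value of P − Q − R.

189786

Balanced strings of n pairs of brackets are counted by C_n; here n = 12. So P = C_12 = 208012.
Reading a vote for the leader as '(' and for the other as ')' turns such a sequence into a balanced string of 10 pairs, so the count is C_10. So Q = C_10 = 16796.
Rooted binary trees with 8 nodes (each child slot possibly empty) number C_8. So R = C_8 = 1430.
P − Q − R = 208012 − 16796 − 1430 = 189786.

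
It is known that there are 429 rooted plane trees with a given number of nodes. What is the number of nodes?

8

Rooted ordered trees on m nodes are counted by C_{m−1}. Since C_7 = 429, the index is 7.
So the index is 7, and the number of nodes is 7 + 1 = 8.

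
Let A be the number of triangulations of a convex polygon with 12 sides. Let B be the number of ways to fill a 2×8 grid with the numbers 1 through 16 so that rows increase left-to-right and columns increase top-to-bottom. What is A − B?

15366

The number of triangulations of a 12-gon is the Catalan number C_10 (index = sides − 2). So A = C_10 = 16796.
By the hook-length formula (or a Dyck-path bijection), SYT of shape 2×8 number C_8. So B = C_8 = 1430.
A − B = 16796 − 1430 = 15366.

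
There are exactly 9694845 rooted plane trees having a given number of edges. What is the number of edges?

Rooted ordered trees with n edges are counted by C_n. The Catalan number equal to 9694845 is C_15.

15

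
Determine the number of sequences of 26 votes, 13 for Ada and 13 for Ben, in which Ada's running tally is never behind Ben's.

Ballot sequences with n votes each where one side never trails are Dyck words, counted by C_n; here n = 13.
C_13 = 742900.

742900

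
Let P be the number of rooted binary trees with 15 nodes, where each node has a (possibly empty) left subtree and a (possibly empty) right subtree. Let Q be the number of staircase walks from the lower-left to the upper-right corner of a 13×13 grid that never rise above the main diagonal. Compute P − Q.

Binary trees (left/right distinguished) on n nodes are counted by C_n; here n = 15. So P = C_15 = 9694845.
Sub-diagonal monotone paths from (0,0) to (13,13) biject with Dyck paths of semilength 13, giving C_13. So Q = C_13 = 742900.
P − Q = 9694845 − 742900 = 8951945.

8951945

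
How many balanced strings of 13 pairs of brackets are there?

With 13 pairs the number of balanced bracket strings is the Catalan number C_13.
C_13 = C_12 · 2(2·12+1)/(12+2) = 208012 · 50/14 = 742900.

742900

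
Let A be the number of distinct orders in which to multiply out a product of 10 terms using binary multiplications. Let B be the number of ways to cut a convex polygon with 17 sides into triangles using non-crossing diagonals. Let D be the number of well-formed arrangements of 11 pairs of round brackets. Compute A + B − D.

Ways to associate a product of 10 factors correspond to binary trees on 10 leaves, so the count is C_9. So A = C_9 = 4862.
The number of triangulations of a 17-gon is the Catalan number C_15 (index = sides − 2). So B = C_15 = 9694845.
Balanced strings of n pairs of brackets are counted by C_n; here n = 11. So D = C_11 = 58786.
A + B − D = 4862 + 9694845 − 58786 = 9640921.

9640921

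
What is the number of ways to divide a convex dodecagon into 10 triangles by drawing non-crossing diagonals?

The number of triangulations of a 12-gon is the Catalan number C_10 (index = sides − 2).
C_10 = C_9 · 2(2·9+1)/(9+2) = 4862 · 38/11 = 16796.

16796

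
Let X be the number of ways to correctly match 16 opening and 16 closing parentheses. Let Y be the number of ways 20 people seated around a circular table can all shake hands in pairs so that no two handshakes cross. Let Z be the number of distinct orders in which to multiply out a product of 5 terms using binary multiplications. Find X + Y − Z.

35374452

A balanced arrangement of 16 bracket pairs is a Dyck word of semilength 16, so the count is C_16. So X = C_16 = 35357670.
With 20 = 2·10 people, non-crossing handshake pairings are non-crossing perfect matchings on a circle, counted by C_10. So Y = C_10 = 16796.
Parenthesizations of m factors correspond to full binary trees with m leaves, counted by C_{m−1}; m = 5 gives C_4. So Z = C_4 = 14.
X + Y − Z = 35357670 + 16796 − 14 = 35374452.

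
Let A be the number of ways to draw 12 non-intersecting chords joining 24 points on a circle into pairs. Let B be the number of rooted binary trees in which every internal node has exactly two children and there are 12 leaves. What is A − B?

149226

Non-crossing perfect matchings of 2n points on a circle are counted by C_n; with 24 points, n = 12. So A = C_12 = 208012.
Full binary trees with 12 leaves have 12−1 = 11 internal nodes, so there are C_11 of them. So B = C_11 = 58786.
A − B = 208012 − 58786 = 149226.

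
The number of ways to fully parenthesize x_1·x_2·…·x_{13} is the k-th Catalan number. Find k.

12

Ways to associate a product of 13 factors correspond to binary trees on 13 leaves, so the count is C_12.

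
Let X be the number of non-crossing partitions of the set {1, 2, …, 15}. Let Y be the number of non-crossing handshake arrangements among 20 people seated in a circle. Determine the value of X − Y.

Non-crossing partitions of an n-element set are counted by C_n; here n = 15. So X = C_15 = 9694845.
Non-crossing handshake pairings of 2n people are counted by C_n; 20 people gives n = 10. So Y = C_10 = 16796.
X − Y = 9694845 − 16796 = 9678049.

9678049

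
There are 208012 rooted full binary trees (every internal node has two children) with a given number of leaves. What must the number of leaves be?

13

Full binary trees with L leaves are counted by C_{L−1}; 208012 = C_12.
So the index is 12, and the number of leaves is 12 + 1 = 13.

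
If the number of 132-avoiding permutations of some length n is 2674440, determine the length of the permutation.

Permutations of [n] avoiding a fixed length-3 pattern are counted by C_n, and C_14 = 2674440.

14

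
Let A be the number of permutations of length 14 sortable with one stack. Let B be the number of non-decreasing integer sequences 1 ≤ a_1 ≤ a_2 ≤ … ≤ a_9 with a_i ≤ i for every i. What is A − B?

2669578

Stack-sortable permutations are exactly the 231-avoiding ones, counted by C_n; here n = 14. So A = C_14 = 2674440.
Such sub-staircase sequences of length n are counted by C_n; here n = 9. So B = C_9 = 4862.
A − B = 2674440 − 4862 = 2669578.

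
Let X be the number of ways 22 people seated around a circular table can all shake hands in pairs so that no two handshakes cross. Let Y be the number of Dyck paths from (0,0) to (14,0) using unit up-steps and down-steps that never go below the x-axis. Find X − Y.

58357

Non-crossing handshake pairings of 2n people are counted by C_n; 22 people gives n = 11. So X = C_11 = 58786.
Paths of 7 up- and 7 down-steps that never dip below the axis are Dyck paths; their count is C_7. So Y = C_7 = 429.
X − Y = 58786 − 429 = 58357.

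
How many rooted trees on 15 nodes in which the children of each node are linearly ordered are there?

2674440

Rooted ordered (plane) trees on m nodes have m−1 edges and are counted by C_{m−1}; m = 15 gives C_14.
C_14 = 2674440.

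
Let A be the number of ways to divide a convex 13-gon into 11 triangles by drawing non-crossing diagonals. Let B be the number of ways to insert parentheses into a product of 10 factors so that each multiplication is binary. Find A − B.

A convex 13-gon is triangulated into 11 triangles, and the number of such triangulations is the Catalan number C_{13−2} = C_11. So A = C_11 = 58786.
Parenthesizations of m factors correspond to full binary trees with m leaves, counted by C_{m−1}; m = 10 gives C_9. So B = C_9 = 4862.
A − B = 58786 − 4862 = 53924.

53924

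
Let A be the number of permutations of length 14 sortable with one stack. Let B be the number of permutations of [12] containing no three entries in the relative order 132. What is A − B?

By Knuth's characterisation, the stack-sortable permutations of length 14 are the 231-avoiders, numbering C_14. So A = C_14 = 2674440.
For any fixed pattern of length 3, the pattern-avoiding permutations of [12] number C_12. So B = C_12 = 208012.
A − B = 2674440 − 208012 = 2466428.

2466428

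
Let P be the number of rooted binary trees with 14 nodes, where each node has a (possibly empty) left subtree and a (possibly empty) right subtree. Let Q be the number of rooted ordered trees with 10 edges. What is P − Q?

Rooted binary trees with 14 nodes (each child slot possibly empty) number C_14. So P = C_14 = 2674440.
A rooted plane tree with 10 edges has 11 nodes, and the count is C_10. So Q = C_10 = 16796.
P − Q = 2674440 − 16796 = 2657644.

2657644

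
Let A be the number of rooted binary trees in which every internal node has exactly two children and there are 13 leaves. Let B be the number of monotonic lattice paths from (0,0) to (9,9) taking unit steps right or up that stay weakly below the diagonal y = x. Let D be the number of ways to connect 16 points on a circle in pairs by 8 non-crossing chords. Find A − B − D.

Full binary trees with 13 leaves have 13−1 = 12 internal nodes, so there are C_12 of them. So A = C_12 = 208012.
Sub-diagonal monotone paths from (0,0) to (9,9) biject with Dyck paths of semilength 9, giving C_9. So B = C_9 = 4862.
Non-crossing perfect matchings of 2n points on a circle are counted by C_n; with 16 points, n = 8. So D = C_8 = 1430.
A − B − D = 208012 − 4862 − 1430 = 201720.

201720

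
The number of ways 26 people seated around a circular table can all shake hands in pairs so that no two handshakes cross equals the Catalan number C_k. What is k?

13

With 26 = 2·13 people, non-crossing handshake pairings are non-crossing perfect matchings on a circle, counted by C_13.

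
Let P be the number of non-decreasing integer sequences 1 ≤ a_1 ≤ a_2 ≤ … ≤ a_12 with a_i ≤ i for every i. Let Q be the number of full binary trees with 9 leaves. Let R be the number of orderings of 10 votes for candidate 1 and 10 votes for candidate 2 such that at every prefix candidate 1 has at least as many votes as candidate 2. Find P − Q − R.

Such sub-staircase sequences of length n are counted by C_n; here n = 12. So P = C_12 = 208012.
A full binary tree with L leaves has L−1 internal nodes and is counted by C_{L−1}; L = 9 gives C_8. So Q = C_8 = 1430.
Ballot sequences with n votes each where one side never trails are Dyck words, counted by C_n; here n = 10. So R = C_10 = 16796.
P − Q − R = 208012 − 1430 − 16796 = 189786.

189786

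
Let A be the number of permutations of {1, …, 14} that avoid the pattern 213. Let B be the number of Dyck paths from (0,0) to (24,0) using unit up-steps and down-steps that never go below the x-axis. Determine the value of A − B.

For any fixed pattern of length 3, the pattern-avoiding permutations of [14] number C_14. So A = C_14 = 2674440.
Paths of 12 up- and 12 down-steps that never dip below the axis are Dyck paths; their count is C_12. So B = C_12 = 208012.
A − B = 2674440 − 208012 = 2466428.

2466428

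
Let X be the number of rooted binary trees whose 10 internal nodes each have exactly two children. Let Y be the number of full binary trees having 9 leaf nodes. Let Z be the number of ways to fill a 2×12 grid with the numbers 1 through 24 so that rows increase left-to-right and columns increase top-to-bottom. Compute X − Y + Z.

223378

Full binary trees with n internal nodes are counted by C_n; here n = 10. So X = C_10 = 16796.
Full binary trees with 9 leaves have 9−1 = 8 internal nodes, so there are C_8 of them. So Y = C_8 = 1430.
Standard Young tableaux of shape 2×n are counted by C_n; here n = 12. So Z = C_12 = 208012.
X − Y + Z = 16796 − 1430 + 208012 = 223378.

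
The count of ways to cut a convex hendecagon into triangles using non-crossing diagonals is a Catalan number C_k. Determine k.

A convex 11-gon is triangulated into 9 triangles, and the number of such triangulations is the Catalan number C_{11−2} = C_9.

9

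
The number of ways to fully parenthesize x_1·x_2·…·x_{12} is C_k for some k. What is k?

11

Ways to associate a product of 12 factors correspond to binary trees on 12 leaves, so the count is C_11.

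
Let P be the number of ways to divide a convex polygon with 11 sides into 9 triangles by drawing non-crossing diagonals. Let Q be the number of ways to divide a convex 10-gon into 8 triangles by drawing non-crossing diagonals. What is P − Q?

A convex 11-gon is triangulated into 9 triangles, and the number of such triangulations is the Catalan number C_{11−2} = C_9. So P = C_9 = 4862.
A convex 10-gon is triangulated into 8 triangles, and the number of such triangulations is the Catalan number C_{10−2} = C_8. So Q = C_8 = 1430.
P − Q = 4862 − 1430 = 3432.

3432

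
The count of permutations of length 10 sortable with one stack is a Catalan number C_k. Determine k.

10

By Knuth's characterisation, the stack-sortable permutations of length 10 are the 231-avoiders, numbering C_10.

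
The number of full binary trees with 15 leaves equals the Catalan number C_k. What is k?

A full binary tree with L leaves has L−1 internal nodes and is counted by C_{L−1}; L = 15 gives C_14.

14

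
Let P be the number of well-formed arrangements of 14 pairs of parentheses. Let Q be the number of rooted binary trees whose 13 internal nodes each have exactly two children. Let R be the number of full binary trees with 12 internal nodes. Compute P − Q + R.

2139552

With 14 pairs the number of balanced bracket strings is the Catalan number C_14. So P = C_14 = 2674440.
Full binary trees with n internal nodes are counted by C_n; here n = 13. So Q = C_13 = 742900.
The number of full binary trees on 12 internal nodes is the Catalan number C_12. So R = C_12 = 208012.
P − Q + R = 2674440 − 742900 + 208012 = 2139552.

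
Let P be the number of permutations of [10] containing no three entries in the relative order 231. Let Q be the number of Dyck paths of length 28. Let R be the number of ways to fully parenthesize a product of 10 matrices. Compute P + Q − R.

2686374

For any fixed pattern of length 3, the pattern-avoiding permutations of [10] number C_10. So P = C_10 = 16796.
Dyck paths of semilength n (length 2n) are counted by C_n; here n = 14. So Q = C_14 = 2674440.
Ways to associate a product of 10 factors correspond to binary trees on 10 leaves, so the count is C_9. So R = C_9 = 4862.
P + Q − R = 16796 + 2674440 − 4862 = 2686374.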